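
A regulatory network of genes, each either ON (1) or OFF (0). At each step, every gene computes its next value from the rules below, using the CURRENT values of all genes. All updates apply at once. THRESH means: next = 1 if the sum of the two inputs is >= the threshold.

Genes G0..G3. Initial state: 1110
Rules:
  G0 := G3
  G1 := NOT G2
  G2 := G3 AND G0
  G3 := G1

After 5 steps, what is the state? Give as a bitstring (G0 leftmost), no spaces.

Step 1: G0=G3=0 G1=NOT G2=NOT 1=0 G2=G3&G0=0&1=0 G3=G1=1 -> 0001
Step 2: G0=G3=1 G1=NOT G2=NOT 0=1 G2=G3&G0=1&0=0 G3=G1=0 -> 1100
Step 3: G0=G3=0 G1=NOT G2=NOT 0=1 G2=G3&G0=0&1=0 G3=G1=1 -> 0101
Step 4: G0=G3=1 G1=NOT G2=NOT 0=1 G2=G3&G0=1&0=0 G3=G1=1 -> 1101
Step 5: G0=G3=1 G1=NOT G2=NOT 0=1 G2=G3&G0=1&1=1 G3=G1=1 -> 1111

1111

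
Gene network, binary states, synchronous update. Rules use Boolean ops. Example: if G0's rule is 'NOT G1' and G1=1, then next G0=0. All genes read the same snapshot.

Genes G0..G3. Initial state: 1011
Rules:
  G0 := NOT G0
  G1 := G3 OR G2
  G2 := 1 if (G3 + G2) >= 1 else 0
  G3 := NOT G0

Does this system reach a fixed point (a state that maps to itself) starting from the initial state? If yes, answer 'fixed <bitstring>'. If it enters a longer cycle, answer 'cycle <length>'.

Step 0: 1011
Step 1: G0=NOT G0=NOT 1=0 G1=G3|G2=1|1=1 G2=(1+1>=1)=1 G3=NOT G0=NOT 1=0 -> 0110
Step 2: G0=NOT G0=NOT 0=1 G1=G3|G2=0|1=1 G2=(0+1>=1)=1 G3=NOT G0=NOT 0=1 -> 1111
Step 3: G0=NOT G0=NOT 1=0 G1=G3|G2=1|1=1 G2=(1+1>=1)=1 G3=NOT G0=NOT 1=0 -> 0110
Cycle of length 2 starting at step 1 -> no fixed point

Answer: cycle 2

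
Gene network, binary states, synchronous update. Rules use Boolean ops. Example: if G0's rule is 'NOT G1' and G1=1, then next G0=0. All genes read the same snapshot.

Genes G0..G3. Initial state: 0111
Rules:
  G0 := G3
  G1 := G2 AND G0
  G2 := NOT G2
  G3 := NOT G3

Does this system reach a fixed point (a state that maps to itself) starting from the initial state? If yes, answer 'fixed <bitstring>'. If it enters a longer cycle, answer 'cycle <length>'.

Answer: cycle 2

Derivation:
Step 0: 0111
Step 1: G0=G3=1 G1=G2&G0=1&0=0 G2=NOT G2=NOT 1=0 G3=NOT G3=NOT 1=0 -> 1000
Step 2: G0=G3=0 G1=G2&G0=0&1=0 G2=NOT G2=NOT 0=1 G3=NOT G3=NOT 0=1 -> 0011
Step 3: G0=G3=1 G1=G2&G0=1&0=0 G2=NOT G2=NOT 1=0 G3=NOT G3=NOT 1=0 -> 1000
Cycle of length 2 starting at step 1 -> no fixed point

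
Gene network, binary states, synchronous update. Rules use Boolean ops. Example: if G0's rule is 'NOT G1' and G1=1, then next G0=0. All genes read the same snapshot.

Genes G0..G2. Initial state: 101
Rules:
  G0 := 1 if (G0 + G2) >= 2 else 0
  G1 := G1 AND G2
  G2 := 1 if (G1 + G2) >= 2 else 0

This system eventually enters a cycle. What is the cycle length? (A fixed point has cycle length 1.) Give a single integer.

Answer: 1

Derivation:
Step 0: 101
Step 1: G0=(1+1>=2)=1 G1=G1&G2=0&1=0 G2=(0+1>=2)=0 -> 100
Step 2: G0=(1+0>=2)=0 G1=G1&G2=0&0=0 G2=(0+0>=2)=0 -> 000
Step 3: G0=(0+0>=2)=0 G1=G1&G2=0&0=0 G2=(0+0>=2)=0 -> 000
State from step 3 equals state from step 2 -> cycle length 1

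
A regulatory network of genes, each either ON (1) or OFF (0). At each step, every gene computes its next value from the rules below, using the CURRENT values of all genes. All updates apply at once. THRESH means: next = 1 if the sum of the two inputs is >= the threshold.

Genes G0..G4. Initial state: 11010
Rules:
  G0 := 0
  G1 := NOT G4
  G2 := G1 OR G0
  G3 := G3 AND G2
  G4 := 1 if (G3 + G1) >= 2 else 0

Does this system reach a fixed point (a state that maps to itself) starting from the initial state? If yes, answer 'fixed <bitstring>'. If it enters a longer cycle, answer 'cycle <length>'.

Answer: fixed 01100

Derivation:
Step 0: 11010
Step 1: G0=0(const) G1=NOT G4=NOT 0=1 G2=G1|G0=1|1=1 G3=G3&G2=1&0=0 G4=(1+1>=2)=1 -> 01101
Step 2: G0=0(const) G1=NOT G4=NOT 1=0 G2=G1|G0=1|0=1 G3=G3&G2=0&1=0 G4=(0+1>=2)=0 -> 00100
Step 3: G0=0(const) G1=NOT G4=NOT 0=1 G2=G1|G0=0|0=0 G3=G3&G2=0&1=0 G4=(0+0>=2)=0 -> 01000
Step 4: G0=0(const) G1=NOT G4=NOT 0=1 G2=G1|G0=1|0=1 G3=G3&G2=0&0=0 G4=(0+1>=2)=0 -> 01100
Step 5: G0=0(const) G1=NOT G4=NOT 0=1 G2=G1|G0=1|0=1 G3=G3&G2=0&1=0 G4=(0+1>=2)=0 -> 01100
Fixed point reached at step 4: 01100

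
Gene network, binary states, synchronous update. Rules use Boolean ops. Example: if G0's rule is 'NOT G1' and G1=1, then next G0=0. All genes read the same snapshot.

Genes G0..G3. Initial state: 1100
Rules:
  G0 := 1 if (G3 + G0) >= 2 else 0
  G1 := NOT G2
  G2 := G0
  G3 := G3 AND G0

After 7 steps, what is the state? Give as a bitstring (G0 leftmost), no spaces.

Step 1: G0=(0+1>=2)=0 G1=NOT G2=NOT 0=1 G2=G0=1 G3=G3&G0=0&1=0 -> 0110
Step 2: G0=(0+0>=2)=0 G1=NOT G2=NOT 1=0 G2=G0=0 G3=G3&G0=0&0=0 -> 0000
Step 3: G0=(0+0>=2)=0 G1=NOT G2=NOT 0=1 G2=G0=0 G3=G3&G0=0&0=0 -> 0100
Step 4: G0=(0+0>=2)=0 G1=NOT G2=NOT 0=1 G2=G0=0 G3=G3&G0=0&0=0 -> 0100
Step 5: G0=(0+0>=2)=0 G1=NOT G2=NOT 0=1 G2=G0=0 G3=G3&G0=0&0=0 -> 0100
Step 6: G0=(0+0>=2)=0 G1=NOT G2=NOT 0=1 G2=G0=0 G3=G3&G0=0&0=0 -> 0100
Step 7: G0=(0+0>=2)=0 G1=NOT G2=NOT 0=1 G2=G0=0 G3=G3&G0=0&0=0 -> 0100

0100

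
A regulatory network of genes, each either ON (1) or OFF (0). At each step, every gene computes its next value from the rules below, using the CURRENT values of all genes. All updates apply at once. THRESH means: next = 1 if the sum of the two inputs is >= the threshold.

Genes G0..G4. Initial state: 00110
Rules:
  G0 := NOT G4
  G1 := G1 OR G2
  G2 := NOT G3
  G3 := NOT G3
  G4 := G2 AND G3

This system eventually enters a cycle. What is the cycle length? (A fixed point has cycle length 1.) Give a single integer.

Step 0: 00110
Step 1: G0=NOT G4=NOT 0=1 G1=G1|G2=0|1=1 G2=NOT G3=NOT 1=0 G3=NOT G3=NOT 1=0 G4=G2&G3=1&1=1 -> 11001
Step 2: G0=NOT G4=NOT 1=0 G1=G1|G2=1|0=1 G2=NOT G3=NOT 0=1 G3=NOT G3=NOT 0=1 G4=G2&G3=0&0=0 -> 01110
Step 3: G0=NOT G4=NOT 0=1 G1=G1|G2=1|1=1 G2=NOT G3=NOT 1=0 G3=NOT G3=NOT 1=0 G4=G2&G3=1&1=1 -> 11001
State from step 3 equals state from step 1 -> cycle length 2

Answer: 2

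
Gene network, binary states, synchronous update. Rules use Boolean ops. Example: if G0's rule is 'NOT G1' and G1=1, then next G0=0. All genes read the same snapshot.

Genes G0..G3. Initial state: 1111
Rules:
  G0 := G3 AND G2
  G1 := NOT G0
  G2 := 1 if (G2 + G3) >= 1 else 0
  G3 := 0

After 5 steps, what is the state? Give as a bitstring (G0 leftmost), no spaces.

Step 1: G0=G3&G2=1&1=1 G1=NOT G0=NOT 1=0 G2=(1+1>=1)=1 G3=0(const) -> 1010
Step 2: G0=G3&G2=0&1=0 G1=NOT G0=NOT 1=0 G2=(1+0>=1)=1 G3=0(const) -> 0010
Step 3: G0=G3&G2=0&1=0 G1=NOT G0=NOT 0=1 G2=(1+0>=1)=1 G3=0(const) -> 0110
Step 4: G0=G3&G2=0&1=0 G1=NOT G0=NOT 0=1 G2=(1+0>=1)=1 G3=0(const) -> 0110
Step 5: G0=G3&G2=0&1=0 G1=NOT G0=NOT 0=1 G2=(1+0>=1)=1 G3=0(const) -> 0110

0110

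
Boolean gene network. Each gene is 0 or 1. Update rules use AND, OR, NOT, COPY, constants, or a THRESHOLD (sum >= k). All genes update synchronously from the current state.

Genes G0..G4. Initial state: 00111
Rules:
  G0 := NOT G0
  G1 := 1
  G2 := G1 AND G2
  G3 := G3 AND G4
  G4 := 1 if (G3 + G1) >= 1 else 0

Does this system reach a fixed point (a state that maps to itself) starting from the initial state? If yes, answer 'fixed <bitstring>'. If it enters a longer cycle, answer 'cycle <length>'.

Step 0: 00111
Step 1: G0=NOT G0=NOT 0=1 G1=1(const) G2=G1&G2=0&1=0 G3=G3&G4=1&1=1 G4=(1+0>=1)=1 -> 11011
Step 2: G0=NOT G0=NOT 1=0 G1=1(const) G2=G1&G2=1&0=0 G3=G3&G4=1&1=1 G4=(1+1>=1)=1 -> 01011
Step 3: G0=NOT G0=NOT 0=1 G1=1(const) G2=G1&G2=1&0=0 G3=G3&G4=1&1=1 G4=(1+1>=1)=1 -> 11011
Cycle of length 2 starting at step 1 -> no fixed point

Answer: cycle 2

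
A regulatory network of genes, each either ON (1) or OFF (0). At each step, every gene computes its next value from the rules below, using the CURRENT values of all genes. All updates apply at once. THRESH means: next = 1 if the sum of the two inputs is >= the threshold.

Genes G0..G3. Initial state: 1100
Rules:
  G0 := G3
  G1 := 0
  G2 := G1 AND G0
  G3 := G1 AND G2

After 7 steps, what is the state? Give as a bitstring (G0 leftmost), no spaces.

Step 1: G0=G3=0 G1=0(const) G2=G1&G0=1&1=1 G3=G1&G2=1&0=0 -> 0010
Step 2: G0=G3=0 G1=0(const) G2=G1&G0=0&0=0 G3=G1&G2=0&1=0 -> 0000
Step 3: G0=G3=0 G1=0(const) G2=G1&G0=0&0=0 G3=G1&G2=0&0=0 -> 0000
Step 4: G0=G3=0 G1=0(const) G2=G1&G0=0&0=0 G3=G1&G2=0&0=0 -> 0000
Step 5: G0=G3=0 G1=0(const) G2=G1&G0=0&0=0 G3=G1&G2=0&0=0 -> 0000
Step 6: G0=G3=0 G1=0(const) G2=G1&G0=0&0=0 G3=G1&G2=0&0=0 -> 0000
Step 7: G0=G3=0 G1=0(const) G2=G1&G0=0&0=0 G3=G1&G2=0&0=0 -> 0000

0000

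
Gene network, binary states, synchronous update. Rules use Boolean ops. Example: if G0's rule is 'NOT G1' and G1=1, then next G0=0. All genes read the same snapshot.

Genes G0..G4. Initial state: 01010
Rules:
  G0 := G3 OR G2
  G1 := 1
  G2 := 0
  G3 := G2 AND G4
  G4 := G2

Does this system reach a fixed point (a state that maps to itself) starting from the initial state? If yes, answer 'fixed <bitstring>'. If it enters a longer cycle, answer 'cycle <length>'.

Answer: fixed 01000

Derivation:
Step 0: 01010
Step 1: G0=G3|G2=1|0=1 G1=1(const) G2=0(const) G3=G2&G4=0&0=0 G4=G2=0 -> 11000
Step 2: G0=G3|G2=0|0=0 G1=1(const) G2=0(const) G3=G2&G4=0&0=0 G4=G2=0 -> 01000
Step 3: G0=G3|G2=0|0=0 G1=1(const) G2=0(const) G3=G2&G4=0&0=0 G4=G2=0 -> 01000
Fixed point reached at step 2: 01000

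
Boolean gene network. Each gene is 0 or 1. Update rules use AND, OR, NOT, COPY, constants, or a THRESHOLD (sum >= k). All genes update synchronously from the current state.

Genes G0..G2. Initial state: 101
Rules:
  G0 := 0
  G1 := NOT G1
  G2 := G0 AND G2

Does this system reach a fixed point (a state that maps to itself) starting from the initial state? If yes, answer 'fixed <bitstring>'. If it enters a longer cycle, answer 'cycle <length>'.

Answer: cycle 2

Derivation:
Step 0: 101
Step 1: G0=0(const) G1=NOT G1=NOT 0=1 G2=G0&G2=1&1=1 -> 011
Step 2: G0=0(const) G1=NOT G1=NOT 1=0 G2=G0&G2=0&1=0 -> 000
Step 3: G0=0(const) G1=NOT G1=NOT 0=1 G2=G0&G2=0&0=0 -> 010
Step 4: G0=0(const) G1=NOT G1=NOT 1=0 G2=G0&G2=0&0=0 -> 000
Cycle of length 2 starting at step 2 -> no fixed point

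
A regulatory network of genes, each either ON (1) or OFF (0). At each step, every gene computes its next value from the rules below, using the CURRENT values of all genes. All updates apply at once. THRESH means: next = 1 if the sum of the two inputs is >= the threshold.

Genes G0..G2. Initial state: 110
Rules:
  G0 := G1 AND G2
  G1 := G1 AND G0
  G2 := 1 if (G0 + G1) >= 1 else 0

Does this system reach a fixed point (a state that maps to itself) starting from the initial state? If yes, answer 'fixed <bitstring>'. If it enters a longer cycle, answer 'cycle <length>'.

Step 0: 110
Step 1: G0=G1&G2=1&0=0 G1=G1&G0=1&1=1 G2=(1+1>=1)=1 -> 011
Step 2: G0=G1&G2=1&1=1 G1=G1&G0=1&0=0 G2=(0+1>=1)=1 -> 101
Step 3: G0=G1&G2=0&1=0 G1=G1&G0=0&1=0 G2=(1+0>=1)=1 -> 001
Step 4: G0=G1&G2=0&1=0 G1=G1&G0=0&0=0 G2=(0+0>=1)=0 -> 000
Step 5: G0=G1&G2=0&0=0 G1=G1&G0=0&0=0 G2=(0+0>=1)=0 -> 000
Fixed point reached at step 4: 000

Answer: fixed 000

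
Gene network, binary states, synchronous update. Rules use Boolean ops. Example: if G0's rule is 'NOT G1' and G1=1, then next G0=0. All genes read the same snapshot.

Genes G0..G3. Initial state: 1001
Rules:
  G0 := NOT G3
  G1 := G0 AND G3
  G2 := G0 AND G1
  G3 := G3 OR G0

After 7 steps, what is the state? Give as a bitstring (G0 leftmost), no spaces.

Step 1: G0=NOT G3=NOT 1=0 G1=G0&G3=1&1=1 G2=G0&G1=1&0=0 G3=G3|G0=1|1=1 -> 0101
Step 2: G0=NOT G3=NOT 1=0 G1=G0&G3=0&1=0 G2=G0&G1=0&1=0 G3=G3|G0=1|0=1 -> 0001
Step 3: G0=NOT G3=NOT 1=0 G1=G0&G3=0&1=0 G2=G0&G1=0&0=0 G3=G3|G0=1|0=1 -> 0001
Step 4: G0=NOT G3=NOT 1=0 G1=G0&G3=0&1=0 G2=G0&G1=0&0=0 G3=G3|G0=1|0=1 -> 0001
Step 5: G0=NOT G3=NOT 1=0 G1=G0&G3=0&1=0 G2=G0&G1=0&0=0 G3=G3|G0=1|0=1 -> 0001
Step 6: G0=NOT G3=NOT 1=0 G1=G0&G3=0&1=0 G2=G0&G1=0&0=0 G3=G3|G0=1|0=1 -> 0001
Step 7: G0=NOT G3=NOT 1=0 G1=G0&G3=0&1=0 G2=G0&G1=0&0=0 G3=G3|G0=1|0=1 -> 0001

0001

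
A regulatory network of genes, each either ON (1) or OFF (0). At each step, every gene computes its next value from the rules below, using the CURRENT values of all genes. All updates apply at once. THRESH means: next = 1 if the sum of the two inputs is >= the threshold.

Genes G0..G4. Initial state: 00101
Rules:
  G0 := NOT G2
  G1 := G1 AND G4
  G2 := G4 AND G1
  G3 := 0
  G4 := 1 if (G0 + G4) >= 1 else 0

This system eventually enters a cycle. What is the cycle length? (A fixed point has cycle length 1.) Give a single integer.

Answer: 1

Derivation:
Step 0: 00101
Step 1: G0=NOT G2=NOT 1=0 G1=G1&G4=0&1=0 G2=G4&G1=1&0=0 G3=0(const) G4=(0+1>=1)=1 -> 00001
Step 2: G0=NOT G2=NOT 0=1 G1=G1&G4=0&1=0 G2=G4&G1=1&0=0 G3=0(const) G4=(0+1>=1)=1 -> 10001
Step 3: G0=NOT G2=NOT 0=1 G1=G1&G4=0&1=0 G2=G4&G1=1&0=0 G3=0(const) G4=(1+1>=1)=1 -> 10001
State from step 3 equals state from step 2 -> cycle length 1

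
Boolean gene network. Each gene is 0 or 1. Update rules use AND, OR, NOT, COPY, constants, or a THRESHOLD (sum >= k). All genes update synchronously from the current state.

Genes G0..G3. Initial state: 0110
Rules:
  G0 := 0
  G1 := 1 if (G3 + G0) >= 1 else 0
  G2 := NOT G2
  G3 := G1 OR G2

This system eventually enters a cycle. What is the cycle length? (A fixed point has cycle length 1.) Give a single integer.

Answer: 2

Derivation:
Step 0: 0110
Step 1: G0=0(const) G1=(0+0>=1)=0 G2=NOT G2=NOT 1=0 G3=G1|G2=1|1=1 -> 0001
Step 2: G0=0(const) G1=(1+0>=1)=1 G2=NOT G2=NOT 0=1 G3=G1|G2=0|0=0 -> 0110
State from step 2 equals state from step 0 -> cycle length 2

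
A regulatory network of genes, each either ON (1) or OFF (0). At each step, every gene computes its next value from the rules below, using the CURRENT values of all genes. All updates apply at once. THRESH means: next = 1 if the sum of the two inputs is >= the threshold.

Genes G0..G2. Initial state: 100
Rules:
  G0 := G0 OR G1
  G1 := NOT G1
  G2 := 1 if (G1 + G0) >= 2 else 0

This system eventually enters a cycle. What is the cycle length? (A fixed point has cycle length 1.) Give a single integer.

Step 0: 100
Step 1: G0=G0|G1=1|0=1 G1=NOT G1=NOT 0=1 G2=(0+1>=2)=0 -> 110
Step 2: G0=G0|G1=1|1=1 G1=NOT G1=NOT 1=0 G2=(1+1>=2)=1 -> 101
Step 3: G0=G0|G1=1|0=1 G1=NOT G1=NOT 0=1 G2=(0+1>=2)=0 -> 110
State from step 3 equals state from step 1 -> cycle length 2

Answer: 2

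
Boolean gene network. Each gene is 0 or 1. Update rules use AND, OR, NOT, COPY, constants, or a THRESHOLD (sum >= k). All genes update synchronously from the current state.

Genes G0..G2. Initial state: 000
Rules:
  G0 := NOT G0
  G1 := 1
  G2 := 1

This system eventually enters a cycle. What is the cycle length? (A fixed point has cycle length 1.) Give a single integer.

Step 0: 000
Step 1: G0=NOT G0=NOT 0=1 G1=1(const) G2=1(const) -> 111
Step 2: G0=NOT G0=NOT 1=0 G1=1(const) G2=1(const) -> 011
Step 3: G0=NOT G0=NOT 0=1 G1=1(const) G2=1(const) -> 111
State from step 3 equals state from step 1 -> cycle length 2

Answer: 2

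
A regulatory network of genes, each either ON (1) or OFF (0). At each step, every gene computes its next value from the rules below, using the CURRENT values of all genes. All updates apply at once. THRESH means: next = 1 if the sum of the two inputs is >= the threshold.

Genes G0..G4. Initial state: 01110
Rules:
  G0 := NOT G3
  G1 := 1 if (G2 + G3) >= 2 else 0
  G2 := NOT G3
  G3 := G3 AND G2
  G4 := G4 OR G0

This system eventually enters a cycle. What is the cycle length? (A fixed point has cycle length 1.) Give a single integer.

Answer: 1

Derivation:
Step 0: 01110
Step 1: G0=NOT G3=NOT 1=0 G1=(1+1>=2)=1 G2=NOT G3=NOT 1=0 G3=G3&G2=1&1=1 G4=G4|G0=0|0=0 -> 01010
Step 2: G0=NOT G3=NOT 1=0 G1=(0+1>=2)=0 G2=NOT G3=NOT 1=0 G3=G3&G2=1&0=0 G4=G4|G0=0|0=0 -> 00000
Step 3: G0=NOT G3=NOT 0=1 G1=(0+0>=2)=0 G2=NOT G3=NOT 0=1 G3=G3&G2=0&0=0 G4=G4|G0=0|0=0 -> 10100
Step 4: G0=NOT G3=NOT 0=1 G1=(1+0>=2)=0 G2=NOT G3=NOT 0=1 G3=G3&G2=0&1=0 G4=G4|G0=0|1=1 -> 10101
Step 5: G0=NOT G3=NOT 0=1 G1=(1+0>=2)=0 G2=NOT G3=NOT 0=1 G3=G3&G2=0&1=0 G4=G4|G0=1|1=1 -> 10101
State from step 5 equals state from step 4 -> cycle length 1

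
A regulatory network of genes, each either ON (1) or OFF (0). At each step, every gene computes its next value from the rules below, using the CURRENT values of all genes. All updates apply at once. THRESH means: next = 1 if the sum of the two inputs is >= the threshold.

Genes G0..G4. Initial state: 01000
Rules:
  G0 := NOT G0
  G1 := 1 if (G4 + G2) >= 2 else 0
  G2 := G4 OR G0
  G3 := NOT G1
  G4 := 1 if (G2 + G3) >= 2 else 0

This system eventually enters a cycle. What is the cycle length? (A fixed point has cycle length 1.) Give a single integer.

Answer: 2

Derivation:
Step 0: 01000
Step 1: G0=NOT G0=NOT 0=1 G1=(0+0>=2)=0 G2=G4|G0=0|0=0 G3=NOT G1=NOT 1=0 G4=(0+0>=2)=0 -> 10000
Step 2: G0=NOT G0=NOT 1=0 G1=(0+0>=2)=0 G2=G4|G0=0|1=1 G3=NOT G1=NOT 0=1 G4=(0+0>=2)=0 -> 00110
Step 3: G0=NOT G0=NOT 0=1 G1=(0+1>=2)=0 G2=G4|G0=0|0=0 G3=NOT G1=NOT 0=1 G4=(1+1>=2)=1 -> 10011
Step 4: G0=NOT G0=NOT 1=0 G1=(1+0>=2)=0 G2=G4|G0=1|1=1 G3=NOT G1=NOT 0=1 G4=(0+1>=2)=0 -> 00110
State from step 4 equals state from step 2 -> cycle length 2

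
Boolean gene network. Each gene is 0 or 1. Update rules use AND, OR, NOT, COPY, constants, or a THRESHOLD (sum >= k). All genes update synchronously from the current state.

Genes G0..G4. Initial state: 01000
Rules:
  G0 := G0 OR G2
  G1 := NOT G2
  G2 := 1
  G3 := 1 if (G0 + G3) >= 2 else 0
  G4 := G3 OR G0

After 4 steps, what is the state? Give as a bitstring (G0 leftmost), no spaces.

Step 1: G0=G0|G2=0|0=0 G1=NOT G2=NOT 0=1 G2=1(const) G3=(0+0>=2)=0 G4=G3|G0=0|0=0 -> 01100
Step 2: G0=G0|G2=0|1=1 G1=NOT G2=NOT 1=0 G2=1(const) G3=(0+0>=2)=0 G4=G3|G0=0|0=0 -> 10100
Step 3: G0=G0|G2=1|1=1 G1=NOT G2=NOT 1=0 G2=1(const) G3=(1+0>=2)=0 G4=G3|G0=0|1=1 -> 10101
Step 4: G0=G0|G2=1|1=1 G1=NOT G2=NOT 1=0 G2=1(const) G3=(1+0>=2)=0 G4=G3|G0=0|1=1 -> 10101

10101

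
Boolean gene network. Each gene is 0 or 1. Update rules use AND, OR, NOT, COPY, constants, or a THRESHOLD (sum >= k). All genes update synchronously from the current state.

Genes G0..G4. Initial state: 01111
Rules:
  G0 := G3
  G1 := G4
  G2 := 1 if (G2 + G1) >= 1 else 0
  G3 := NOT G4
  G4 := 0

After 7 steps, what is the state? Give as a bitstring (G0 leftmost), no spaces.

Step 1: G0=G3=1 G1=G4=1 G2=(1+1>=1)=1 G3=NOT G4=NOT 1=0 G4=0(const) -> 11100
Step 2: G0=G3=0 G1=G4=0 G2=(1+1>=1)=1 G3=NOT G4=NOT 0=1 G4=0(const) -> 00110
Step 3: G0=G3=1 G1=G4=0 G2=(1+0>=1)=1 G3=NOT G4=NOT 0=1 G4=0(const) -> 10110
Step 4: G0=G3=1 G1=G4=0 G2=(1+0>=1)=1 G3=NOT G4=NOT 0=1 G4=0(const) -> 10110
Step 5: G0=G3=1 G1=G4=0 G2=(1+0>=1)=1 G3=NOT G4=NOT 0=1 G4=0(const) -> 10110
Step 6: G0=G3=1 G1=G4=0 G2=(1+0>=1)=1 G3=NOT G4=NOT 0=1 G4=0(const) -> 10110
Step 7: G0=G3=1 G1=G4=0 G2=(1+0>=1)=1 G3=NOT G4=NOT 0=1 G4=0(const) -> 10110

10110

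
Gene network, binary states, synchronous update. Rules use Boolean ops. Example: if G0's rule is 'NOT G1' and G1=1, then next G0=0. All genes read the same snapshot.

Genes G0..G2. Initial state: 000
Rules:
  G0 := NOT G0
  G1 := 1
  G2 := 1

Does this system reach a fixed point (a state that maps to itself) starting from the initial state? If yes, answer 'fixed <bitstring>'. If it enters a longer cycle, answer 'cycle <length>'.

Step 0: 000
Step 1: G0=NOT G0=NOT 0=1 G1=1(const) G2=1(const) -> 111
Step 2: G0=NOT G0=NOT 1=0 G1=1(const) G2=1(const) -> 011
Step 3: G0=NOT G0=NOT 0=1 G1=1(const) G2=1(const) -> 111
Cycle of length 2 starting at step 1 -> no fixed point

Answer: cycle 2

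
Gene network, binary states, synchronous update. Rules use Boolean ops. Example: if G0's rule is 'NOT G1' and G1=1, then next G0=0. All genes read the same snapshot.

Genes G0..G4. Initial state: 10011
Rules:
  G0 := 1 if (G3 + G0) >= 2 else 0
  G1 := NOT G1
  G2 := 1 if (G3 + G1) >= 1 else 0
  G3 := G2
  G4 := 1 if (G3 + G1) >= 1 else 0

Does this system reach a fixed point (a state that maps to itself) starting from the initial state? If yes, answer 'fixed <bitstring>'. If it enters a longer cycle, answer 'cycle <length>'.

Answer: cycle 2

Derivation:
Step 0: 10011
Step 1: G0=(1+1>=2)=1 G1=NOT G1=NOT 0=1 G2=(1+0>=1)=1 G3=G2=0 G4=(1+0>=1)=1 -> 11101
Step 2: G0=(0+1>=2)=0 G1=NOT G1=NOT 1=0 G2=(0+1>=1)=1 G3=G2=1 G4=(0+1>=1)=1 -> 00111
Step 3: G0=(1+0>=2)=0 G1=NOT G1=NOT 0=1 G2=(1+0>=1)=1 G3=G2=1 G4=(1+0>=1)=1 -> 01111
Step 4: G0=(1+0>=2)=0 G1=NOT G1=NOT 1=0 G2=(1+1>=1)=1 G3=G2=1 G4=(1+1>=1)=1 -> 00111
Cycle of length 2 starting at step 2 -> no fixed point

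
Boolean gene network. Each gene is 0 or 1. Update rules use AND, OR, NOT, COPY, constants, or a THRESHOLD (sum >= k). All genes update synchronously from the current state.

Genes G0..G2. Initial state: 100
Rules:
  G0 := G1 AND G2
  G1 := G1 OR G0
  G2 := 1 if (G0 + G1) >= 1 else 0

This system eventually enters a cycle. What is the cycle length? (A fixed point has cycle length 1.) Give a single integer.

Step 0: 100
Step 1: G0=G1&G2=0&0=0 G1=G1|G0=0|1=1 G2=(1+0>=1)=1 -> 011
Step 2: G0=G1&G2=1&1=1 G1=G1|G0=1|0=1 G2=(0+1>=1)=1 -> 111
Step 3: G0=G1&G2=1&1=1 G1=G1|G0=1|1=1 G2=(1+1>=1)=1 -> 111
State from step 3 equals state from step 2 -> cycle length 1

Answer: 1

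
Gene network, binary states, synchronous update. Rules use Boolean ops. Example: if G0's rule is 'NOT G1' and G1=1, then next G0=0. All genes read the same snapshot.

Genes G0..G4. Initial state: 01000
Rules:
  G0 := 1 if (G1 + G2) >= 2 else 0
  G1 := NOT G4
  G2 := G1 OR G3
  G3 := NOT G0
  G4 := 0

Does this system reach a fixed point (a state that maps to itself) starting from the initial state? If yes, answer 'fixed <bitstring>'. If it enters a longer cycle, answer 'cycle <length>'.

Answer: fixed 11100

Derivation:
Step 0: 01000
Step 1: G0=(1+0>=2)=0 G1=NOT G4=NOT 0=1 G2=G1|G3=1|0=1 G3=NOT G0=NOT 0=1 G4=0(const) -> 01110
Step 2: G0=(1+1>=2)=1 G1=NOT G4=NOT 0=1 G2=G1|G3=1|1=1 G3=NOT G0=NOT 0=1 G4=0(const) -> 11110
Step 3: G0=(1+1>=2)=1 G1=NOT G4=NOT 0=1 G2=G1|G3=1|1=1 G3=NOT G0=NOT 1=0 G4=0(const) -> 11100
Step 4: G0=(1+1>=2)=1 G1=NOT G4=NOT 0=1 G2=G1|G3=1|0=1 G3=NOT G0=NOT 1=0 G4=0(const) -> 11100
Fixed point reached at step 3: 11100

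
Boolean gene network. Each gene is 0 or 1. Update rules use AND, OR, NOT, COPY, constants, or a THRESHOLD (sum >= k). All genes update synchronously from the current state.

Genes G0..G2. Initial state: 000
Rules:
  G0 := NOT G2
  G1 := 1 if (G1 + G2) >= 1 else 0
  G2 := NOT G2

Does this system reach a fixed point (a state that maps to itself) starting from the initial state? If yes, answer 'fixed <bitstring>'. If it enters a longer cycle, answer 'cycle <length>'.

Answer: cycle 2

Derivation:
Step 0: 000
Step 1: G0=NOT G2=NOT 0=1 G1=(0+0>=1)=0 G2=NOT G2=NOT 0=1 -> 101
Step 2: G0=NOT G2=NOT 1=0 G1=(0+1>=1)=1 G2=NOT G2=NOT 1=0 -> 010
Step 3: G0=NOT G2=NOT 0=1 G1=(1+0>=1)=1 G2=NOT G2=NOT 0=1 -> 111
Step 4: G0=NOT G2=NOT 1=0 G1=(1+1>=1)=1 G2=NOT G2=NOT 1=0 -> 010
Cycle of length 2 starting at step 2 -> no fixed point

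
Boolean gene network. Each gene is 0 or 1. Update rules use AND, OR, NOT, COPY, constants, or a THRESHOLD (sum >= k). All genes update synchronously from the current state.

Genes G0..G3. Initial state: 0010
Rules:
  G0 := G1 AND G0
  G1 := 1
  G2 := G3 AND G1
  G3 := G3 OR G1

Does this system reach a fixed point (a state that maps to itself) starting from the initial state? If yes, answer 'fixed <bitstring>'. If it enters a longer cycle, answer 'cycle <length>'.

Answer: fixed 0111

Derivation:
Step 0: 0010
Step 1: G0=G1&G0=0&0=0 G1=1(const) G2=G3&G1=0&0=0 G3=G3|G1=0|0=0 -> 0100
Step 2: G0=G1&G0=1&0=0 G1=1(const) G2=G3&G1=0&1=0 G3=G3|G1=0|1=1 -> 0101
Step 3: G0=G1&G0=1&0=0 G1=1(const) G2=G3&G1=1&1=1 G3=G3|G1=1|1=1 -> 0111
Step 4: G0=G1&G0=1&0=0 G1=1(const) G2=G3&G1=1&1=1 G3=G3|G1=1|1=1 -> 0111
Fixed point reached at step 3: 0111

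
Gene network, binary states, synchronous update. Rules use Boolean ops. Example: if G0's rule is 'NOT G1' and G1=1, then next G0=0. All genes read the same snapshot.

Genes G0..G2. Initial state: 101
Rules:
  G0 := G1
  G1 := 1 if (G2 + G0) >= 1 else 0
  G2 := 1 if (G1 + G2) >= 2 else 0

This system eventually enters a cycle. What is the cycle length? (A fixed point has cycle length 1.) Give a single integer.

Step 0: 101
Step 1: G0=G1=0 G1=(1+1>=1)=1 G2=(0+1>=2)=0 -> 010
Step 2: G0=G1=1 G1=(0+0>=1)=0 G2=(1+0>=2)=0 -> 100
Step 3: G0=G1=0 G1=(0+1>=1)=1 G2=(0+0>=2)=0 -> 010
State from step 3 equals state from step 1 -> cycle length 2

Answer: 2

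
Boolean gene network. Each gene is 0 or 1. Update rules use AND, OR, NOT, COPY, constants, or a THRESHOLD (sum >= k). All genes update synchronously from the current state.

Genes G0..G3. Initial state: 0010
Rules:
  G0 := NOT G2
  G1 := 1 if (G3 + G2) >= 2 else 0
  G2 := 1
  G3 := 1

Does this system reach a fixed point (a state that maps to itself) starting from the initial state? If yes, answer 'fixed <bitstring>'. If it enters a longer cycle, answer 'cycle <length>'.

Answer: fixed 0111

Derivation:
Step 0: 0010
Step 1: G0=NOT G2=NOT 1=0 G1=(0+1>=2)=0 G2=1(const) G3=1(const) -> 0011
Step 2: G0=NOT G2=NOT 1=0 G1=(1+1>=2)=1 G2=1(const) G3=1(const) -> 0111
Step 3: G0=NOT G2=NOT 1=0 G1=(1+1>=2)=1 G2=1(const) G3=1(const) -> 0111
Fixed point reached at step 2: 0111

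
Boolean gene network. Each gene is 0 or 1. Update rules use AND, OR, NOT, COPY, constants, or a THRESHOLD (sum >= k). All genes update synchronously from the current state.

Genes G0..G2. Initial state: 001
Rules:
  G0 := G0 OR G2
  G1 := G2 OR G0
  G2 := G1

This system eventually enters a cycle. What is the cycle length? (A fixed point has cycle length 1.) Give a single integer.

Answer: 1

Derivation:
Step 0: 001
Step 1: G0=G0|G2=0|1=1 G1=G2|G0=1|0=1 G2=G1=0 -> 110
Step 2: G0=G0|G2=1|0=1 G1=G2|G0=0|1=1 G2=G1=1 -> 111
Step 3: G0=G0|G2=1|1=1 G1=G2|G0=1|1=1 G2=G1=1 -> 111
State from step 3 equals state from step 2 -> cycle length 1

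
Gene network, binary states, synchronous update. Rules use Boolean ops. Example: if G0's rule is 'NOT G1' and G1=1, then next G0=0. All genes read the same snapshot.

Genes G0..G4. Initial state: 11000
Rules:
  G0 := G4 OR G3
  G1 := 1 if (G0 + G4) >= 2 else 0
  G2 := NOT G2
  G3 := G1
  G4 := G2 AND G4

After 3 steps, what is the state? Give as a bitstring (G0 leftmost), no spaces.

Step 1: G0=G4|G3=0|0=0 G1=(1+0>=2)=0 G2=NOT G2=NOT 0=1 G3=G1=1 G4=G2&G4=0&0=0 -> 00110
Step 2: G0=G4|G3=0|1=1 G1=(0+0>=2)=0 G2=NOT G2=NOT 1=0 G3=G1=0 G4=G2&G4=1&0=0 -> 10000
Step 3: G0=G4|G3=0|0=0 G1=(1+0>=2)=0 G2=NOT G2=NOT 0=1 G3=G1=0 G4=G2&G4=0&0=0 -> 00100

00100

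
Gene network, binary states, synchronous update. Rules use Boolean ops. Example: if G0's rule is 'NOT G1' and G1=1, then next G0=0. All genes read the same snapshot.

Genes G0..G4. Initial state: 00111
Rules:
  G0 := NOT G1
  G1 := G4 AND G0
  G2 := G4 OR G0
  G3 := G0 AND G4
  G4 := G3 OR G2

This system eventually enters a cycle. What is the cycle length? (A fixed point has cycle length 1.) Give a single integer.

Step 0: 00111
Step 1: G0=NOT G1=NOT 0=1 G1=G4&G0=1&0=0 G2=G4|G0=1|0=1 G3=G0&G4=0&1=0 G4=G3|G2=1|1=1 -> 10101
Step 2: G0=NOT G1=NOT 0=1 G1=G4&G0=1&1=1 G2=G4|G0=1|1=1 G3=G0&G4=1&1=1 G4=G3|G2=0|1=1 -> 11111
Step 3: G0=NOT G1=NOT 1=0 G1=G4&G0=1&1=1 G2=G4|G0=1|1=1 G3=G0&G4=1&1=1 G4=G3|G2=1|1=1 -> 01111
Step 4: G0=NOT G1=NOT 1=0 G1=G4&G0=1&0=0 G2=G4|G0=1|0=1 G3=G0&G4=0&1=0 G4=G3|G2=1|1=1 -> 00101
Step 5: G0=NOT G1=NOT 0=1 G1=G4&G0=1&0=0 G2=G4|G0=1|0=1 G3=G0&G4=0&1=0 G4=G3|G2=0|1=1 -> 10101
State from step 5 equals state from step 1 -> cycle length 4

Answer: 4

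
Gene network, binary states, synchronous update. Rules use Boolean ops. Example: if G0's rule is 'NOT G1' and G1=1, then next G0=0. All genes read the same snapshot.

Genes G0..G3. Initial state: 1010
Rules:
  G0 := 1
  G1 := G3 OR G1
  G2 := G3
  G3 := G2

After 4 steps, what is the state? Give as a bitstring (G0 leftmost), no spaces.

Step 1: G0=1(const) G1=G3|G1=0|0=0 G2=G3=0 G3=G2=1 -> 1001
Step 2: G0=1(const) G1=G3|G1=1|0=1 G2=G3=1 G3=G2=0 -> 1110
Step 3: G0=1(const) G1=G3|G1=0|1=1 G2=G3=0 G3=G2=1 -> 1101
Step 4: G0=1(const) G1=G3|G1=1|1=1 G2=G3=1 G3=G2=0 -> 1110

1110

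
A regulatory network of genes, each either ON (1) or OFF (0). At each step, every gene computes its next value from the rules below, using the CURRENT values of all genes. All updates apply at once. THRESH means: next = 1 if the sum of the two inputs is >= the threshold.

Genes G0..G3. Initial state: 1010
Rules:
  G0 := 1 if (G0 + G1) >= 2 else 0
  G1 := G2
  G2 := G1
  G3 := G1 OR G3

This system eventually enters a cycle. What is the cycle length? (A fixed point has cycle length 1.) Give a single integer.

Answer: 2

Derivation:
Step 0: 1010
Step 1: G0=(1+0>=2)=0 G1=G2=1 G2=G1=0 G3=G1|G3=0|0=0 -> 0100
Step 2: G0=(0+1>=2)=0 G1=G2=0 G2=G1=1 G3=G1|G3=1|0=1 -> 0011
Step 3: G0=(0+0>=2)=0 G1=G2=1 G2=G1=0 G3=G1|G3=0|1=1 -> 0101
Step 4: G0=(0+1>=2)=0 G1=G2=0 G2=G1=1 G3=G1|G3=1|1=1 -> 0011
State from step 4 equals state from step 2 -> cycle length 2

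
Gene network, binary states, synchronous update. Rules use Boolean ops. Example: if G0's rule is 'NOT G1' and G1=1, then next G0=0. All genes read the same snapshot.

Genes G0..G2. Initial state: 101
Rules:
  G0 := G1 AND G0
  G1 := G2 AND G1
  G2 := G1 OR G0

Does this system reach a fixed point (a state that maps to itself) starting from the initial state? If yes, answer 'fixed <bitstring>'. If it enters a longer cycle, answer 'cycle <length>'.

Answer: fixed 000

Derivation:
Step 0: 101
Step 1: G0=G1&G0=0&1=0 G1=G2&G1=1&0=0 G2=G1|G0=0|1=1 -> 001
Step 2: G0=G1&G0=0&0=0 G1=G2&G1=1&0=0 G2=G1|G0=0|0=0 -> 000
Step 3: G0=G1&G0=0&0=0 G1=G2&G1=0&0=0 G2=G1|G0=0|0=0 -> 000
Fixed point reached at step 2: 000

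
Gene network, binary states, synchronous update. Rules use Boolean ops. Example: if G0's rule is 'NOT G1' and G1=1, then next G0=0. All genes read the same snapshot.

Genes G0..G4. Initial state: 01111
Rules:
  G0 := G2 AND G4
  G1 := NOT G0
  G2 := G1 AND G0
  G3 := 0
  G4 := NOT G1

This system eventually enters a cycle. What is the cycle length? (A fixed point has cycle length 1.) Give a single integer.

Step 0: 01111
Step 1: G0=G2&G4=1&1=1 G1=NOT G0=NOT 0=1 G2=G1&G0=1&0=0 G3=0(const) G4=NOT G1=NOT 1=0 -> 11000
Step 2: G0=G2&G4=0&0=0 G1=NOT G0=NOT 1=0 G2=G1&G0=1&1=1 G3=0(const) G4=NOT G1=NOT 1=0 -> 00100
Step 3: G0=G2&G4=1&0=0 G1=NOT G0=NOT 0=1 G2=G1&G0=0&0=0 G3=0(const) G4=NOT G1=NOT 0=1 -> 01001
Step 4: G0=G2&G4=0&1=0 G1=NOT G0=NOT 0=1 G2=G1&G0=1&0=0 G3=0(const) G4=NOT G1=NOT 1=0 -> 01000
Step 5: G0=G2&G4=0&0=0 G1=NOT G0=NOT 0=1 G2=G1&G0=1&0=0 G3=0(const) G4=NOT G1=NOT 1=0 -> 01000
State from step 5 equals state from step 4 -> cycle length 1

Answer: 1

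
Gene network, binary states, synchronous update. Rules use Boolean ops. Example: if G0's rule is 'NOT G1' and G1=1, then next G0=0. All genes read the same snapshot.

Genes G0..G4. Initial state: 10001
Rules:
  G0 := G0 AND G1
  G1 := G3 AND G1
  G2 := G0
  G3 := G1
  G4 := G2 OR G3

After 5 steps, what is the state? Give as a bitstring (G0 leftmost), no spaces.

Step 1: G0=G0&G1=1&0=0 G1=G3&G1=0&0=0 G2=G0=1 G3=G1=0 G4=G2|G3=0|0=0 -> 00100
Step 2: G0=G0&G1=0&0=0 G1=G3&G1=0&0=0 G2=G0=0 G3=G1=0 G4=G2|G3=1|0=1 -> 00001
Step 3: G0=G0&G1=0&0=0 G1=G3&G1=0&0=0 G2=G0=0 G3=G1=0 G4=G2|G3=0|0=0 -> 00000
Step 4: G0=G0&G1=0&0=0 G1=G3&G1=0&0=0 G2=G0=0 G3=G1=0 G4=G2|G3=0|0=0 -> 00000
Step 5: G0=G0&G1=0&0=0 G1=G3&G1=0&0=0 G2=G0=0 G3=G1=0 G4=G2|G3=0|0=0 -> 00000

00000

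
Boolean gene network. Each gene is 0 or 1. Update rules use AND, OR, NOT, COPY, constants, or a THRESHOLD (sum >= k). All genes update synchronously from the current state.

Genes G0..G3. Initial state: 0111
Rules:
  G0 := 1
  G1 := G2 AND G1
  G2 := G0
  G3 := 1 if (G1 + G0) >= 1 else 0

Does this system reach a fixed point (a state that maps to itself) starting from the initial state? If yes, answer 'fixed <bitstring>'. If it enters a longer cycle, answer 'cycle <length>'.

Answer: fixed 1011

Derivation:
Step 0: 0111
Step 1: G0=1(const) G1=G2&G1=1&1=1 G2=G0=0 G3=(1+0>=1)=1 -> 1101
Step 2: G0=1(const) G1=G2&G1=0&1=0 G2=G0=1 G3=(1+1>=1)=1 -> 1011
Step 3: G0=1(const) G1=G2&G1=1&0=0 G2=G0=1 G3=(0+1>=1)=1 -> 1011
Fixed point reached at step 2: 1011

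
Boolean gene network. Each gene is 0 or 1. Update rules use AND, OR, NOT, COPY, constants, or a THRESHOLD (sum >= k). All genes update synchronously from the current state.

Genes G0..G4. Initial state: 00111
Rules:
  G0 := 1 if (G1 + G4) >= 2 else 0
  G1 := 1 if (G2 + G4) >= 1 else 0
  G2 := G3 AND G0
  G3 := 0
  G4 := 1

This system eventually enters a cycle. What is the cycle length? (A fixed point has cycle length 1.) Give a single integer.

Step 0: 00111
Step 1: G0=(0+1>=2)=0 G1=(1+1>=1)=1 G2=G3&G0=1&0=0 G3=0(const) G4=1(const) -> 01001
Step 2: G0=(1+1>=2)=1 G1=(0+1>=1)=1 G2=G3&G0=0&0=0 G3=0(const) G4=1(const) -> 11001
Step 3: G0=(1+1>=2)=1 G1=(0+1>=1)=1 G2=G3&G0=0&1=0 G3=0(const) G4=1(const) -> 11001
State from step 3 equals state from step 2 -> cycle length 1

Answer: 1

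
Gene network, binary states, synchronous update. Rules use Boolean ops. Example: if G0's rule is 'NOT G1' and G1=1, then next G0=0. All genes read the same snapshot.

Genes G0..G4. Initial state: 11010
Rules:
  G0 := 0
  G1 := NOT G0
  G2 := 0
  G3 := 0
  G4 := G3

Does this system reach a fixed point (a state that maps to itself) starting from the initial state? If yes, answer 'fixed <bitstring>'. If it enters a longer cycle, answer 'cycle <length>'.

Answer: fixed 01000

Derivation:
Step 0: 11010
Step 1: G0=0(const) G1=NOT G0=NOT 1=0 G2=0(const) G3=0(const) G4=G3=1 -> 00001
Step 2: G0=0(const) G1=NOT G0=NOT 0=1 G2=0(const) G3=0(const) G4=G3=0 -> 01000
Step 3: G0=0(const) G1=NOT G0=NOT 0=1 G2=0(const) G3=0(const) G4=G3=0 -> 01000
Fixed point reached at step 2: 01000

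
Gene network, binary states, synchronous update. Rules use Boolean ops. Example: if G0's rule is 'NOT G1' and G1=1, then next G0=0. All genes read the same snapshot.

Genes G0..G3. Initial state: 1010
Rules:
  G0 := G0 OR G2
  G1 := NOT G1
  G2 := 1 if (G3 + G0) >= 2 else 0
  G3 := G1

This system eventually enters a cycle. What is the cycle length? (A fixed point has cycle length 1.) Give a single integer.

Answer: 2

Derivation:
Step 0: 1010
Step 1: G0=G0|G2=1|1=1 G1=NOT G1=NOT 0=1 G2=(0+1>=2)=0 G3=G1=0 -> 1100
Step 2: G0=G0|G2=1|0=1 G1=NOT G1=NOT 1=0 G2=(0+1>=2)=0 G3=G1=1 -> 1001
Step 3: G0=G0|G2=1|0=1 G1=NOT G1=NOT 0=1 G2=(1+1>=2)=1 G3=G1=0 -> 1110
Step 4: G0=G0|G2=1|1=1 G1=NOT G1=NOT 1=0 G2=(0+1>=2)=0 G3=G1=1 -> 1001
State from step 4 equals state from step 2 -> cycle length 2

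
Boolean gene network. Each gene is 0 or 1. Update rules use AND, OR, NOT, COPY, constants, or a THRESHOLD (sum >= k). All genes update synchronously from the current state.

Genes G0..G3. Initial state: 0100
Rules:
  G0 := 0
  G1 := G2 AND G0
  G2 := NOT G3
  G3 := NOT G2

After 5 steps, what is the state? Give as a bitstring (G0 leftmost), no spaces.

Step 1: G0=0(const) G1=G2&G0=0&0=0 G2=NOT G3=NOT 0=1 G3=NOT G2=NOT 0=1 -> 0011
Step 2: G0=0(const) G1=G2&G0=1&0=0 G2=NOT G3=NOT 1=0 G3=NOT G2=NOT 1=0 -> 0000
Step 3: G0=0(const) G1=G2&G0=0&0=0 G2=NOT G3=NOT 0=1 G3=NOT G2=NOT 0=1 -> 0011
Step 4: G0=0(const) G1=G2&G0=1&0=0 G2=NOT G3=NOT 1=0 G3=NOT G2=NOT 1=0 -> 0000
Step 5: G0=0(const) G1=G2&G0=0&0=0 G2=NOT G3=NOT 0=1 G3=NOT G2=NOT 0=1 -> 0011

0011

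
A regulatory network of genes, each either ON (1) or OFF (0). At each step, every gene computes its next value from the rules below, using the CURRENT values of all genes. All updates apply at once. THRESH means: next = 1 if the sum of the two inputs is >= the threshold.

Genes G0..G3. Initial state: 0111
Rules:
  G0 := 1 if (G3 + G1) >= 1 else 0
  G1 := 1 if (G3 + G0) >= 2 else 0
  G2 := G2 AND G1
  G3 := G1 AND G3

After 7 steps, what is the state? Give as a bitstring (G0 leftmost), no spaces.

Step 1: G0=(1+1>=1)=1 G1=(1+0>=2)=0 G2=G2&G1=1&1=1 G3=G1&G3=1&1=1 -> 1011
Step 2: G0=(1+0>=1)=1 G1=(1+1>=2)=1 G2=G2&G1=1&0=0 G3=G1&G3=0&1=0 -> 1100
Step 3: G0=(0+1>=1)=1 G1=(0+1>=2)=0 G2=G2&G1=0&1=0 G3=G1&G3=1&0=0 -> 1000
Step 4: G0=(0+0>=1)=0 G1=(0+1>=2)=0 G2=G2&G1=0&0=0 G3=G1&G3=0&0=0 -> 0000
Step 5: G0=(0+0>=1)=0 G1=(0+0>=2)=0 G2=G2&G1=0&0=0 G3=G1&G3=0&0=0 -> 0000
Step 6: G0=(0+0>=1)=0 G1=(0+0>=2)=0 G2=G2&G1=0&0=0 G3=G1&G3=0&0=0 -> 0000
Step 7: G0=(0+0>=1)=0 G1=(0+0>=2)=0 G2=G2&G1=0&0=0 G3=G1&G3=0&0=0 -> 0000

0000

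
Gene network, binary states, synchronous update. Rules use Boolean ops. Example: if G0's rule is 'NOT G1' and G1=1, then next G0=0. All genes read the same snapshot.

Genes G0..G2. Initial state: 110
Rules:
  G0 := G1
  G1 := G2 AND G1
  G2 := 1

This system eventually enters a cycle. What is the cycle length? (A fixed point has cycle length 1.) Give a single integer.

Answer: 1

Derivation:
Step 0: 110
Step 1: G0=G1=1 G1=G2&G1=0&1=0 G2=1(const) -> 101
Step 2: G0=G1=0 G1=G2&G1=1&0=0 G2=1(const) -> 001
Step 3: G0=G1=0 G1=G2&G1=1&0=0 G2=1(const) -> 001
State from step 3 equals state from step 2 -> cycle length 1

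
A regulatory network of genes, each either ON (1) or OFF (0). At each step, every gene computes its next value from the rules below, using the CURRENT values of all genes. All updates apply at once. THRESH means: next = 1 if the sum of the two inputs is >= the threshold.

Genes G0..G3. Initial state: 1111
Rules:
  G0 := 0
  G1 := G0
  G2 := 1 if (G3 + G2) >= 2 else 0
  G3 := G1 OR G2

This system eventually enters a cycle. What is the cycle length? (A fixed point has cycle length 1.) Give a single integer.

Answer: 1

Derivation:
Step 0: 1111
Step 1: G0=0(const) G1=G0=1 G2=(1+1>=2)=1 G3=G1|G2=1|1=1 -> 0111
Step 2: G0=0(const) G1=G0=0 G2=(1+1>=2)=1 G3=G1|G2=1|1=1 -> 0011
Step 3: G0=0(const) G1=G0=0 G2=(1+1>=2)=1 G3=G1|G2=0|1=1 -> 0011
State from step 3 equals state from step 2 -> cycle length 1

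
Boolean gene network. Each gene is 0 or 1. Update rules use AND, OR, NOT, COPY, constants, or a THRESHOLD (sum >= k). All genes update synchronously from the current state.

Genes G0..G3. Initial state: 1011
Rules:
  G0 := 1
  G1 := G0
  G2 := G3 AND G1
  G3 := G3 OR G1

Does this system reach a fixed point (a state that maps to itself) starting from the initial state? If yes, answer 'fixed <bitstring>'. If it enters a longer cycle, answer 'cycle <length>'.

Answer: fixed 1111

Derivation:
Step 0: 1011
Step 1: G0=1(const) G1=G0=1 G2=G3&G1=1&0=0 G3=G3|G1=1|0=1 -> 1101
Step 2: G0=1(const) G1=G0=1 G2=G3&G1=1&1=1 G3=G3|G1=1|1=1 -> 1111
Step 3: G0=1(const) G1=G0=1 G2=G3&G1=1&1=1 G3=G3|G1=1|1=1 -> 1111
Fixed point reached at step 2: 1111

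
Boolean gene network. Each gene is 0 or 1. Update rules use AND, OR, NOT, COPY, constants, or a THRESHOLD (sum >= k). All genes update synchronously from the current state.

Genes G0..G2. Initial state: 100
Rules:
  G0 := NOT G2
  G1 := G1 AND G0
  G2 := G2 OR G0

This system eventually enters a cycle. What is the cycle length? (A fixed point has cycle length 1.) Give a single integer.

Step 0: 100
Step 1: G0=NOT G2=NOT 0=1 G1=G1&G0=0&1=0 G2=G2|G0=0|1=1 -> 101
Step 2: G0=NOT G2=NOT 1=0 G1=G1&G0=0&1=0 G2=G2|G0=1|1=1 -> 001
Step 3: G0=NOT G2=NOT 1=0 G1=G1&G0=0&0=0 G2=G2|G0=1|0=1 -> 001
State from step 3 equals state from step 2 -> cycle length 1

Answer: 1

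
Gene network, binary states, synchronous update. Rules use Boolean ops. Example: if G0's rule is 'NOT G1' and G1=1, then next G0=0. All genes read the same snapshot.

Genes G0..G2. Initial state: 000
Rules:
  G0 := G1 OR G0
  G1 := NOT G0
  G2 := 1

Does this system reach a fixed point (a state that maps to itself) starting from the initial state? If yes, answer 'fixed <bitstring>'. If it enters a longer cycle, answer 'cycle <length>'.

Answer: fixed 101

Derivation:
Step 0: 000
Step 1: G0=G1|G0=0|0=0 G1=NOT G0=NOT 0=1 G2=1(const) -> 011
Step 2: G0=G1|G0=1|0=1 G1=NOT G0=NOT 0=1 G2=1(const) -> 111
Step 3: G0=G1|G0=1|1=1 G1=NOT G0=NOT 1=0 G2=1(const) -> 101
Step 4: G0=G1|G0=0|1=1 G1=NOT G0=NOT 1=0 G2=1(const) -> 101
Fixed point reached at step 3: 101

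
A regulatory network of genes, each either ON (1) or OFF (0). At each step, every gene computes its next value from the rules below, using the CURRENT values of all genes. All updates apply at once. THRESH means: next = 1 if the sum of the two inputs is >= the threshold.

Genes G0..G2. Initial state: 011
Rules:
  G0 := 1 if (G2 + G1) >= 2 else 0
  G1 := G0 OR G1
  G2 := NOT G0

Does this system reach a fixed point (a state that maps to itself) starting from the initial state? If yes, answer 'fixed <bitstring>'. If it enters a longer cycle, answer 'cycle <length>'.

Step 0: 011
Step 1: G0=(1+1>=2)=1 G1=G0|G1=0|1=1 G2=NOT G0=NOT 0=1 -> 111
Step 2: G0=(1+1>=2)=1 G1=G0|G1=1|1=1 G2=NOT G0=NOT 1=0 -> 110
Step 3: G0=(0+1>=2)=0 G1=G0|G1=1|1=1 G2=NOT G0=NOT 1=0 -> 010
Step 4: G0=(0+1>=2)=0 G1=G0|G1=0|1=1 G2=NOT G0=NOT 0=1 -> 011
Cycle of length 4 starting at step 0 -> no fixed point

Answer: cycle 4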